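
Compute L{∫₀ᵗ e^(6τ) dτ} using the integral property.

L{∫₀ᵗ f(τ)dτ} = F(s)/s with F(s) = 1/(s-6), so L{∫₀ᵗ e^(6τ) dτ} = 1/(s(s-6))

Final answer: 1/(s(s-6))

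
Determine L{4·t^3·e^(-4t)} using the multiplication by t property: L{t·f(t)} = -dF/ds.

Using L{t^n·e^(at)} = n!/(s-a)^(n+1), L{t^3·e^(-4t)} = 6/(s+4)^4, so L{4·t^3·e^(-4t)} = 4·6/(s+4)^4 = 24/(s+4)^4

Final answer: 24/(s+4)^4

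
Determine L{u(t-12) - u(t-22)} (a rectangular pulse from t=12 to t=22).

L{u(t-a)} = e^(-as)/s. L{u(t-12) - u(t-22)} = (e^(-12s) - e^(-22s))/s

Final answer: (e^(-12s) - e^(-22s))/s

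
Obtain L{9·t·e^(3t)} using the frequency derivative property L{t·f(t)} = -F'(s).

L{e^(3t)} = 1/(s-3). By frequency derivative: L{t·e^(3t)} = -d/ds[1/(s-3)] = -(-1)/(s-3)² = 1/(s-3)². Then L{9·t·e^(3t)} = 9·1/(s-3)² = 9/(s-3)²

Final answer: 9/(s-3)²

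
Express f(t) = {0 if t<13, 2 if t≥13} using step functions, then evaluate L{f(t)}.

f(t) = 2·u(t-13). L{u(t-13)} = e^(-13s)/s, so L{f(t)} = 2·e^(-13s)/s

Final answer: 2·e^(-13s)/s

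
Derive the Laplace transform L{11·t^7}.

L{t^n} = n!/s^(n+1), so L{t^7} = 5040/s^8. Then L{11·t^7} = 11·5040/s^8 = 55440/s^8

Final answer: 55440/s^8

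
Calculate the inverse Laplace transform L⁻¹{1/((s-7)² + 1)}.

Using frequency shift, L⁻¹{1/((s-7)² + 1)} = e^(7t)·sin(t)

Final answer: e^(7t)·sin(t)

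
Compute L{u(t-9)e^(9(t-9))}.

u(t-a)f(t-a) with f(t)=e^(9t). L{e^(9t)} = 1/(s-9). By time shift: e^(-9s)/(s-9)

Final answer: e^(-9s)/(s-9)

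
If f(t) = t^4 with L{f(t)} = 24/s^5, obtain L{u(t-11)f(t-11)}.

Time shift theorem: L{u(t-a)f(t-a)} = e^(-as)F(s). Here a=11, F(s) = 24/s^5, so L{u(t-11)f(t-11)} = e^(-11s)·24/s^5

Final answer: e^(-11s)·24/s^5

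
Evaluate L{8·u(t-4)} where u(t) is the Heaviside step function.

L{u(t-a)} = e^(-as)/s. Here a=4, so L{u(t-4)} = e^(-4s)/s, and L{8·u(t-4)} = 8·e^(-4s)/s

Final answer: 8·e^(-4s)/s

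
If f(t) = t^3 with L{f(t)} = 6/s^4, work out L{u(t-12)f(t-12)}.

Time shift theorem: L{u(t-a)f(t-a)} = e^(-as)F(s). Here a=12, F(s) = 6/s^4, so L{u(t-12)f(t-12)} = e^(-12s)·6/s^4

Final answer: e^(-12s)·6/s^4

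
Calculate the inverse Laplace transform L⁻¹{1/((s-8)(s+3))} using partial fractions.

Decompose: A/(s-8) + B/(s+3). A = 1/11, B = -1/11. f(t) = (e^(8t) - e^(-3t))/11

Final answer: (e^(8t) - e^(-3t))/11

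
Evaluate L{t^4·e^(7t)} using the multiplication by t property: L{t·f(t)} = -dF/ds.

Using L{t^n·e^(at)} = n!/(s-a)^(n+1), L{t^4·e^(7t)} = 24/(s-7)^5

Final answer: 24/(s-7)^5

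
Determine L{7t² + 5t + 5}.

L{7t² + 5t + 5} = 7·2/s³ + 5/s² + 5/s = 14/s³ + 5/s² + 5/s

Final answer: 14/s³ + 5/s² + 5/s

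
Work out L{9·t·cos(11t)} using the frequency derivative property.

L{cos(11t)} = s/(s² + 121). Derivative: d/ds[s/(s² + 121)] = [(s² + 121) - s·2s]/(s² + 121)² = (121 - s²)/(s² + 121)². So L{t·cos(11t)} = -F'(s) = (s² - 121)/(s² + 121)². Then L{9·t·cos(11t)} = 9·(s² - 121)/(s² + 121)²

Final answer: 9·(s² - 121)/(s² + 121)²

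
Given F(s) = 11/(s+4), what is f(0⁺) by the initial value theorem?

f(0⁺) = lim_{s→∞} s·11/(s+4) = lim_{s→∞} 11s/(s+4) = 11

Final answer: 11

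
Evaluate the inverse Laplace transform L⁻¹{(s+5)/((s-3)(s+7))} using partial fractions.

Using partial fractions, f(t) = (8e^(3t) + 2e^(-7t))/10

Final answer: (8e^(3t) + 2e^(-7t))/10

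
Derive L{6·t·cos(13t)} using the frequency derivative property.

L{cos(13t)} = s/(s² + 169). Derivative: d/ds[s/(s² + 169)] = [(s² + 169) - s·2s]/(s² + 169)² = (169 - s²)/(s² + 169)². So L{t·cos(13t)} = -F'(s) = (s² - 169)/(s² + 169)². Then L{6·t·cos(13t)} = 6·(s² - 169)/(s² + 169)²

Final answer: 6·(s² - 169)/(s² + 169)²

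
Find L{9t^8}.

L{t^n} = n!/s^(n+1). So L{9t^8} = 9·8!/s^9 = 362880/s^9

Final answer: 362880/s^9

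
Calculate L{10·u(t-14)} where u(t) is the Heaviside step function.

L{u(t-a)} = e^(-as)/s. Here a=14, so L{u(t-14)} = e^(-14s)/s, and L{10·u(t-14)} = 10·e^(-14s)/s

Final answer: 10·e^(-14s)/s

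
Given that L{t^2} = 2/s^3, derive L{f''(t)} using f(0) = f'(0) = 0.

L{f''(t)} = s²F(s) - sf(0) - f'(0) = s²·2/s^3 - 0 - 0 = 2/s

Final answer: 2/s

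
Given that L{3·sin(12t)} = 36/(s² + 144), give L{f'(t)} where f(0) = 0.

L{f'(t)} = s·F(s) - f(0) = s·36/(s² + 144) - 0 = 36s/(s² + 144)

Final answer: 36s/(s² + 144)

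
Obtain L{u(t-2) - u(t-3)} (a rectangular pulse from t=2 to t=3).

L{u(t-a)} = e^(-as)/s. L{u(t-2) - u(t-3)} = (e^(-2s) - e^(-3s))/s

Final answer: (e^(-2s) - e^(-3s))/s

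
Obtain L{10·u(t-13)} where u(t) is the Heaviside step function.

L{u(t-a)} = e^(-as)/s. Here a=13, so L{u(t-13)} = e^(-13s)/s, and L{10·u(t-13)} = 10·e^(-13s)/s

Final answer: 10·e^(-13s)/s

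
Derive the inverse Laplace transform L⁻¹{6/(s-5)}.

L⁻¹{1/(s-a)} = e^(at), so L⁻¹{1/(s-5)} = e^(5t), and L⁻¹{6/(s-5)} = 6·e^(5t)

Final answer: 6·e^(5t)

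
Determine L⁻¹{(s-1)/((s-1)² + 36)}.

Using frequency shift: L⁻¹{(s-a)/((s-a)² + b²)} = e^(at)cos(bt). Here a=1, b=6

Final answer: e^t·cos(6t)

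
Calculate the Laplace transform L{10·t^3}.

L{t^n} = n!/s^(n+1), so L{t^3} = 6/s^4. Then L{10·t^3} = 10·6/s^4 = 60/s^4

Final answer: 60/s^4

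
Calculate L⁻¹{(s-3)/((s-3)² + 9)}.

Using frequency shift: L⁻¹{(s-a)/((s-a)² + b²)} = e^(at)cos(bt). Here a=3, b=3

Final answer: e^(3t)·cos(3t)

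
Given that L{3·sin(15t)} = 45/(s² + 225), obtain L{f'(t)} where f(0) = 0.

L{f'(t)} = s·F(s) - f(0) = s·45/(s² + 225) - 0 = 45s/(s² + 225)

Final answer: 45s/(s² + 225)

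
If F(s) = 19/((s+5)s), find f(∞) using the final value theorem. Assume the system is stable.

f(∞) = lim_{s→0} sF(s) = lim_{s→0} 19/(s+5) = 19/5

Final answer: 19/5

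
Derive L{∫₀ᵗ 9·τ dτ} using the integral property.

L{∫₀ᵗ f(τ)dτ} = F(s)/s with f(t) = 9t. F(s) = 9/s^2, so L{∫₀ᵗ 9·τ dτ} = (9/s^2)/s = 9/s^3. (Check: ∫₀ᵗ 9·τ dτ = 9t^2/2.)

Final answer: 9/s^3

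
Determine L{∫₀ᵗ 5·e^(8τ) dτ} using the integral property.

L{∫₀ᵗ f(τ)dτ} = F(s)/s with F(s) = 5/(s-8), so L{∫₀ᵗ 5·e^(8τ) dτ} = 5/(s(s-8))

Final answer: 5/(s(s-8))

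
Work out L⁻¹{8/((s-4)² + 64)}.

Form: b/((s-a)² + b²) → e^(at)sin(bt). With a=4, b=8

Final answer: e^(4t)·sin(8t)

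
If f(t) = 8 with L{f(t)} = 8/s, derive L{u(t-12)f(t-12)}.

Time shift theorem: L{u(t-a)f(t-a)} = e^(-as)F(s). Here a=12, F(s) = 8/s, so L{u(t-12)f(t-12)} = e^(-12s)·8/s

Final answer: e^(-12s)·8/s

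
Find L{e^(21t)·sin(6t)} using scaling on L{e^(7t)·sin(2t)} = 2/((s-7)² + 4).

Scaling with a=3: L{e^(21t)·sin(6t)} = (1/3) · 2/((s/3-7)² + 4). Simplifying: 6/((s-21)² + 36)

Final answer: 6/((s-21)² + 36)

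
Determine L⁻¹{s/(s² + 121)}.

This is the form c·s/(s² + a²) with a = 11. L⁻¹ = cos(11t)

Final answer: cos(11t)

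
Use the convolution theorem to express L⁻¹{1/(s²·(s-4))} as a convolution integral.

1/(s²·(s-4)) = (1/s^2)·(1/(s-4)) = L{t}·L{e^(4t)}. So f(t) = t*e^(4t) = ∫₀ᵗ τ·e^(4(t-τ)) dτ

Final answer: ∫₀ᵗ τ·e^(4(t-τ)) dτ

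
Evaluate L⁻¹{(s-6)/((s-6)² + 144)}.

Using frequency shift: L⁻¹{(s-a)/((s-a)² + b²)} = e^(at)cos(bt). Here a=6, b=12

Final answer: e^(6t)·cos(12t)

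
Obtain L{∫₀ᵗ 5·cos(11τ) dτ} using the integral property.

L{∫₀ᵗ f(τ)dτ} = F(s)/s with F(s) = 5s/(s² + 121), so the result is (5s/(s² + 121))/s = 5/(s² + 121)

Final answer: 5/(s² + 121)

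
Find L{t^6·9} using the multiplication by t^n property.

L{9} = 9/s. d^1/ds^1[1/s] = -1/s². d^2/ds^2[1/s] = 2/s^3. d^3/ds^3[1/s] = -6/s^4. d^4/ds^4[1/s] = 24/s^5. d^5/ds^5[1/s] = -120/s^6. d^6/ds^6[1/s] = 720/s^7. So L{t^6} = (-1)^{6}·720/s^7 = 720/s^7. Then L{t^6·9} = 9·720/s^7 = 6480/s^7

Final answer: 6480/s^7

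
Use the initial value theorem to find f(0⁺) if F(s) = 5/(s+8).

f(0⁺) = lim_{s→∞} s·5/(s+8) = lim_{s→∞} 5s/(s+8) = 5

Final answer: 5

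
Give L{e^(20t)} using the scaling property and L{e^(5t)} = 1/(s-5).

Using L{f(at)} = (1/a)F(s/a) with a=4 and f(t) = e^(5t): L{e^(20t)} = (1/4) · 1/((s/4)-5) = (1/4) · 4/(s-20) = 1/(s-20)

Final answer: 1/(s-20)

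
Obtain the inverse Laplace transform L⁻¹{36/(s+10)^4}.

L⁻¹{n!/(s-a)^(n+1)} = t^n·e^(at) with n=3, a=-10. So L⁻¹{6/(s+10)^4} = t^3·e^(-10t), and L⁻¹{36/(s+10)^4} = (36/6)·t^3·e^(-10t) = 6·t^3·e^(-10t)

Final answer: 6·t^3·e^(-10t)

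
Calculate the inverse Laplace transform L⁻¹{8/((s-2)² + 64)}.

Using frequency shift, L⁻¹{8/((s-2)² + 64)} = e^(2t)·sin(8t)

Final answer: e^(2t)·sin(8t)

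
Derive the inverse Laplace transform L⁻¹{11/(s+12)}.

L⁻¹{1/(s-a)} = e^(at), so L⁻¹{1/(s+12)} = e^(-12t), and L⁻¹{11/(s+12)} = 11·e^(-12t)

Final answer: 11·e^(-12t)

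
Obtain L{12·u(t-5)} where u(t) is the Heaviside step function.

L{u(t-a)} = e^(-as)/s. Here a=5, so L{u(t-5)} = e^(-5s)/s, and L{12·u(t-5)} = 12·e^(-5s)/s

Final answer: 12·e^(-5s)/s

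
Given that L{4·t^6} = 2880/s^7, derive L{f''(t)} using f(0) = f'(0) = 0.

L{f''(t)} = s²F(s) - sf(0) - f'(0) = s²·2880/s^7 - 0 - 0 = 2880/s^5

Final answer: 2880/s^5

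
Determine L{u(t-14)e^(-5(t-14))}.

u(t-a)f(t-a) with f(t)=e^(-5t). L{e^(-5t)} = 1/(s+5). By time shift: e^(-14s)/(s+5)

Final answer: e^(-14s)/(s+5)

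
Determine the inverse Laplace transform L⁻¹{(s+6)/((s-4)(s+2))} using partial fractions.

Using partial fractions, f(t) = (10e^(4t) - 4e^(-2t))/6

Final answer: (10e^(4t) - 4e^(-2t))/6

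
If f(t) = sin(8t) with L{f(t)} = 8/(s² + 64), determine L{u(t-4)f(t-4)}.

Time shift theorem: L{u(t-a)f(t-a)} = e^(-as)F(s). Here a=4, F(s) = 8/(s² + 64), so L{u(t-4)f(t-4)} = e^(-4s)·8/(s² + 64)

Final answer: e^(-4s)·8/(s² + 64)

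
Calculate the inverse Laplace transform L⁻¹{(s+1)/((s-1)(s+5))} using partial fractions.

Using partial fractions, f(t) = (2e^t + 4e^(-5t))/6

Final answer: (2e^t + 4e^(-5t))/6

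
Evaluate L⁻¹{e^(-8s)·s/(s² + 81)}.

L⁻¹{s/(s² + 81)} = cos(9t). By the time shift theorem, L⁻¹{e^(-as)F(s)} = u(t-a)f(t-a) with a=8, so L⁻¹{e^(-8s)·s/(s² + 81)} = u(t-8)·cos(9(t-8))

Final answer: u(t-8)·cos(9(t-8))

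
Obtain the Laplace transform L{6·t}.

L{t^n} = n!/s^(n+1), so L{t} = 1/s^2. Then L{6·t} = 6·1/s^2 = 6/s^2

Final answer: 6/s^2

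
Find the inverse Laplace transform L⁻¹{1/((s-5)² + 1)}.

Using frequency shift, L⁻¹{1/((s-5)² + 1)} = e^(5t)·sin(t)

Final answer: e^(5t)·sin(t)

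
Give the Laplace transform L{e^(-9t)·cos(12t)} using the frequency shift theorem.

Frequency shift: L{e^(at)f(t)} = F(s-a). L{e^(-9t)·cos(12t)} = (s+9)/((s+9)² + 144)

Final answer: (s+9)/((s+9)² + 144)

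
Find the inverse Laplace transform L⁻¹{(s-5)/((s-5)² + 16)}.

Using frequency shift, L⁻¹{(s-5)/((s-5)² + 16)} = e^(5t)·cos(4t)

Final answer: e^(5t)·cos(4t)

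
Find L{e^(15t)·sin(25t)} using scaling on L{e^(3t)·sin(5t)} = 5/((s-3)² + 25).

Scaling with a=5: L{e^(15t)·sin(25t)} = (1/5) · 5/((s/5-3)² + 25). Simplifying: 25/((s-15)² + 625)

Final answer: 25/((s-15)² + 625)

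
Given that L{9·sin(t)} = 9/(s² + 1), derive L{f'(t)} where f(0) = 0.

L{f'(t)} = s·F(s) - f(0) = s·9/(s² + 1) - 0 = 9s/(s² + 1)

Final answer: 9s/(s² + 1)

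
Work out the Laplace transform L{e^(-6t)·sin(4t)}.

L{e^(at)·sin(ωt)} = ω/((s-a)² + ω²), so L{e^(-6t)·sin(4t)} = 4/((s+6)² + 16)

Final answer: 4/((s+6)² + 16)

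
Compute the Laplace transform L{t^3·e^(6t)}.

L{t^n·e^(at)} = n!/(s-a)^(n+1), so L{t^3·e^(6t)} = 6/(s-6)^4

Final answer: 6/(s-6)^4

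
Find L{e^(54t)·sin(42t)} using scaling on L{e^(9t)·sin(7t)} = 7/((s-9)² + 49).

Scaling with a=6: L{e^(54t)·sin(42t)} = (1/6) · 7/((s/6-9)² + 49). Simplifying: 42/((s-54)² + 1764)

Final answer: 42/((s-54)² + 1764)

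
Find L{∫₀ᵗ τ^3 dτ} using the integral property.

L{∫₀ᵗ f(τ)dτ} = F(s)/s with f(t) = t^3. F(s) = 6/s^4, so L{∫₀ᵗ τ^3 dτ} = (6/s^4)/s = 6/s^5. (Check: ∫₀ᵗ τ^3 dτ = t^4/4.)

Final answer: 6/s^5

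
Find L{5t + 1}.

L{5t + 1} = 5·L{t} + L{1} = 5/s² + 1/s

Final answer: 5/s² + 1/s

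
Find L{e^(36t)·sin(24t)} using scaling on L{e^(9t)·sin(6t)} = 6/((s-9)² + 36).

Scaling with a=4: L{e^(36t)·sin(24t)} = (1/4) · 6/((s/4-9)² + 36). Simplifying: 24/((s-36)² + 576)

Final answer: 24/((s-36)² + 576)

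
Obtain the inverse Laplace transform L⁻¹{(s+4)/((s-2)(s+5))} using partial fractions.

Using partial fractions, f(t) = (6e^(2t) + e^(-5t))/7

Final answer: (6e^(2t) + e^(-5t))/7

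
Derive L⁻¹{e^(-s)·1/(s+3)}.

L⁻¹{1/(s+3)} = e^(-3t). By the time shift theorem, L⁻¹{e^(-as)F(s)} = u(t-a)f(t-a) with a=1, so L⁻¹{e^(-s)·1/(s+3)} = u(t-1)·e^(-3(t-1))

Final answer: u(t-1)·e^(-3(t-1))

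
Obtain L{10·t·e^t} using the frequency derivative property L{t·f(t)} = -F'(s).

L{e^t} = 1/(s-1). By frequency derivative: L{t·e^t} = -d/ds[1/(s-1)] = -(-1)/(s-1)² = 1/(s-1)². Then L{10·t·e^t} = 10·1/(s-1)² = 10/(s-1)²

Final answer: 10/(s-1)²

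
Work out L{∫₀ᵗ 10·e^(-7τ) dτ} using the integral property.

L{∫₀ᵗ f(τ)dτ} = F(s)/s with F(s) = 10/(s+7), so L{∫₀ᵗ 10·e^(-7τ) dτ} = 10/(s(s+7))

Final answer: 10/(s(s+7))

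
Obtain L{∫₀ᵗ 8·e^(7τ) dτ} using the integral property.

L{∫₀ᵗ f(τ)dτ} = F(s)/s with F(s) = 8/(s-7), so L{∫₀ᵗ 8·e^(7τ) dτ} = 8/(s(s-7))

Final answer: 8/(s(s-7))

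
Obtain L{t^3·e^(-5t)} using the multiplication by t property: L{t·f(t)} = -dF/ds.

Using L{t^n·e^(at)} = n!/(s-a)^(n+1), L{t^3·e^(-5t)} = 6/(s+5)^4

Final answer: 6/(s+5)^4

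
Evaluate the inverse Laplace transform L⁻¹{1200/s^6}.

L⁻¹{n!/s^(n+1)} = t^n with n=5. So L⁻¹{120/s^6} = t^5, and L⁻¹{1200/s^6} = (1200/120)·t^5 = 10·t^5

Final answer: 10·t^5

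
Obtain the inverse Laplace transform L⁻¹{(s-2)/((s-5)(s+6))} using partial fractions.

Using partial fractions, f(t) = (3e^(5t) + 8e^(-6t))/11

Final answer: (3e^(5t) + 8e^(-6t))/11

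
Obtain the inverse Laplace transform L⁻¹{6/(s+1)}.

L⁻¹{1/(s-a)} = e^(at), so L⁻¹{1/(s+1)} = e^(-t), and L⁻¹{6/(s+1)} = 6·e^(-t)

Final answer: 6·e^(-t)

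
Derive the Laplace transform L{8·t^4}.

L{t^n} = n!/s^(n+1), so L{t^4} = 24/s^5. Then L{8·t^4} = 8·24/s^5 = 192/s^5

Final answer: 192/s^5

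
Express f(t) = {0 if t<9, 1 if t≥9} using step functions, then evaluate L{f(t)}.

f(t) = u(t-9). L{u(t-9)} = e^(-9s)/s, so L{f(t)} = e^(-9s)/s

Final answer: e^(-9s)/s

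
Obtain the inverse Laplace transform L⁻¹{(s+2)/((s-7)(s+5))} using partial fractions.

Using partial fractions, f(t) = (9e^(7t) + 3e^(-5t))/12

Final answer: (9e^(7t) + 3e^(-5t))/12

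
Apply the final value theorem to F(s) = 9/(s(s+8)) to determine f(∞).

f(∞) = lim_{s→0} s·9/(s(s+8)) = lim_{s→0} 9/(s+8) = 9/8 = 9/8

Final answer: 9/8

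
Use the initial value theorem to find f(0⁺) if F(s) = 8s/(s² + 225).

f(0⁺) = lim_{s→∞} s·8s/(s² + 225) = lim_{s→∞} 8s²/(s² + 225) = 8

Final answer: 8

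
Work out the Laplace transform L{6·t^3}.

L{t^n} = n!/s^(n+1), so L{t^3} = 6/s^4. Then L{6·t^3} = 6·6/s^4 = 36/s^4

Final answer: 36/s^4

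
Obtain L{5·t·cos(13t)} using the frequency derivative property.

L{cos(13t)} = s/(s² + 169). Derivative: d/ds[s/(s² + 169)] = [(s² + 169) - s·2s]/(s² + 169)² = (169 - s²)/(s² + 169)². So L{t·cos(13t)} = -F'(s) = (s² - 169)/(s² + 169)². Then L{5·t·cos(13t)} = 5·(s² - 169)/(s² + 169)²

Final answer: 5·(s² - 169)/(s² + 169)²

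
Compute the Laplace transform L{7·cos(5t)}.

L{cos(ωt)} = s/(s² + ω²), so L{cos(5t)} = s/(s² + 25). Then L{7·cos(5t)} = 7·s/(s² + 25) = 7s/(s² + 25)

Final answer: 7s/(s² + 25)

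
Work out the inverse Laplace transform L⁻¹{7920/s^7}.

L⁻¹{n!/s^(n+1)} = t^n with n=6. So L⁻¹{720/s^7} = t^6, and L⁻¹{7920/s^7} = (7920/720)·t^6 = 11·t^6

Final answer: 11·t^6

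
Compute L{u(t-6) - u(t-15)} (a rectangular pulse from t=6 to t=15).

L{u(t-a)} = e^(-as)/s. L{u(t-6) - u(t-15)} = (e^(-6s) - e^(-15s))/s

Final answer: (e^(-6s) - e^(-15s))/s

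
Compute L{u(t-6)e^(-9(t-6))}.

u(t-a)f(t-a) with f(t)=e^(-9t). L{e^(-9t)} = 1/(s+9). By time shift: e^(-6s)/(s+9)

Final answer: e^(-6s)/(s+9)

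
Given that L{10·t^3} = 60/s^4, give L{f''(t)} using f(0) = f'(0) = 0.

L{f''(t)} = s²F(s) - sf(0) - f'(0) = s²·60/s^4 - 0 - 0 = 60/s^2

Final answer: 60/s^2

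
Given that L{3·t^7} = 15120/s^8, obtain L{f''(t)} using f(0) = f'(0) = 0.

L{f''(t)} = s²F(s) - sf(0) - f'(0) = s²·15120/s^8 - 0 - 0 = 15120/s^6

Final answer: 15120/s^6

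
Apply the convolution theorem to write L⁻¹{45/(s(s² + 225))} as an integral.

45/(s(s² + 225)) = (1/s)·(45/(s² + 225)) = L{1}·L{3·sin(15t)}. So f(t) = 1*(3·sin(15t)) = ∫₀ᵗ 3·sin(15τ) dτ

Final answer: ∫₀ᵗ 3·sin(15τ) dτ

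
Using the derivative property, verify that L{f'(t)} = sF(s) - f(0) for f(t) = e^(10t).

f'(t) = 10e^(10t). Direct: L{f'(t)} = 10/(s-10). Property: s·1/(s-10) - 1 = (s - (s-10))/(s-10) = 10/(s-10). ✓

Final answer: 10/(s-10)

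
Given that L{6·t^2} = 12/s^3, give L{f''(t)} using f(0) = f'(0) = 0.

L{f''(t)} = s²F(s) - sf(0) - f'(0) = s²·12/s^3 - 0 - 0 = 12/s

Final answer: 12/s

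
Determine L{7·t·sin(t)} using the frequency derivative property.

L{sin(t)} = 1/(s² + 1). By L{t·f(t)} = -F'(s): -d/ds[1/(s² + 1)] = -(1)·(-2s)/(s² + 1)² = 2s/(s² + 1)². Then L{7·t·sin(t)} = 7·2s/(s² + 1)² = 14s/(s² + 1)²

Final answer: 14s/(s² + 1)²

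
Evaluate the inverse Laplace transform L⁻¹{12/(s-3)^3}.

L⁻¹{n!/(s-a)^(n+1)} = t^n·e^(at) with n=2, a=3. So L⁻¹{2/(s-3)^3} = t^2·e^(3t), and L⁻¹{12/(s-3)^3} = (12/2)·t^2·e^(3t) = 6·t^2·e^(3t)

Final answer: 6·t^2·e^(3t)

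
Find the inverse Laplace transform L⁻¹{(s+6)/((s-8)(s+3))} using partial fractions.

Using partial fractions, f(t) = (14e^(8t) - 3e^(-3t))/11

Final answer: (14e^(8t) - 3e^(-3t))/11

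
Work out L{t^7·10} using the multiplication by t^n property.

L{10} = 10/s. d^1/ds^1[1/s] = -1/s². d^2/ds^2[1/s] = 2/s^3. d^3/ds^3[1/s] = -6/s^4. d^4/ds^4[1/s] = 24/s^5. d^5/ds^5[1/s] = -120/s^6. d^6/ds^6[1/s] = 720/s^7. d^7/ds^7[1/s] = -5040/s^8. So L{t^7} = (-1)^{7}·-5040/s^8 = 5040/s^8. Then L{t^7·10} = 10·5040/s^8 = 50400/s^8

Final answer: 50400/s^8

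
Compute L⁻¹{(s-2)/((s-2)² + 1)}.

Using frequency shift: L⁻¹{(s-a)/((s-a)² + b²)} = e^(at)cos(bt). Here a=2, b=1

Final answer: e^(2t)·cos(t)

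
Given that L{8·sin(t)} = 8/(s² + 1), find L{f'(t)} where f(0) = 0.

L{f'(t)} = s·F(s) - f(0) = s·8/(s² + 1) - 0 = 8s/(s² + 1)

Final answer: 8s/(s² + 1)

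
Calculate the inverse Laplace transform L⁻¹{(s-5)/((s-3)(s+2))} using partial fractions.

Using partial fractions, f(t) = (-2e^(3t) + 7e^(-2t))/5

Final answer: (-2e^(3t) + 7e^(-2t))/5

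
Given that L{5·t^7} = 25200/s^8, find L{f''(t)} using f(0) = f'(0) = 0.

L{f''(t)} = s²F(s) - sf(0) - f'(0) = s²·25200/s^8 - 0 - 0 = 25200/s^6

Final answer: 25200/s^6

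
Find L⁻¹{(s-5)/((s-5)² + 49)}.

Using frequency shift: L⁻¹{(s-a)/((s-a)² + b²)} = e^(at)cos(bt). Here a=5, b=7

Final answer: e^(5t)·cos(7t)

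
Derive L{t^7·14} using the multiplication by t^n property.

L{14} = 14/s. d^1/ds^1[1/s] = -1/s². d^2/ds^2[1/s] = 2/s^3. d^3/ds^3[1/s] = -6/s^4. d^4/ds^4[1/s] = 24/s^5. d^5/ds^5[1/s] = -120/s^6. d^6/ds^6[1/s] = 720/s^7. d^7/ds^7[1/s] = -5040/s^8. So L{t^7} = (-1)^{7}·-5040/s^8 = 5040/s^8. Then L{t^7·14} = 14·5040/s^8 = 70560/s^8

Final answer: 70560/s^8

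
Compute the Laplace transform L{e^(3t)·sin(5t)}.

L{e^(at)·sin(ωt)} = ω/((s-a)² + ω²), so L{e^(3t)·sin(5t)} = 5/((s-3)² + 25)

Final answer: 5/((s-3)² + 25)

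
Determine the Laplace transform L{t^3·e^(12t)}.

L{t^n·e^(at)} = n!/(s-a)^(n+1), so L{t^3·e^(12t)} = 6/(s-12)^4

Final answer: 6/(s-12)^4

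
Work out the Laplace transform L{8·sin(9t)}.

L{sin(ωt)} = ω/(s² + ω²), so L{sin(9t)} = 9/(s² + 81). Then L{8·sin(9t)} = 8·9/(s² + 81) = 72/(s² + 81)

Final answer: 72/(s² + 81)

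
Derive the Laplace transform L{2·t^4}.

L{t^n} = n!/s^(n+1), so L{t^4} = 24/s^5. Then L{2·t^4} = 2·24/s^5 = 48/s^5

Final answer: 48/s^5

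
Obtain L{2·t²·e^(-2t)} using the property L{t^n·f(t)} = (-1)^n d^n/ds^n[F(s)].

L{e^(-2t)} = 1/(s+2). d/ds[1/(s+2)] = -1/(s+2)². d²/ds²[1/(s+2)] = 2/(s+2)³. So L{t²·e^(-2t)} = (-1)² · 2/(s+2)³ = 2/(s+2)³. Then L{2·t²·e^(-2t)} = 2·2/(s+2)³ = 4/(s+2)³

Final answer: 4/(s+2)³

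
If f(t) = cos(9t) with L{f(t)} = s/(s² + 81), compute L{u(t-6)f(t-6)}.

Time shift theorem: L{u(t-a)f(t-a)} = e^(-as)F(s). Here a=6, F(s) = s/(s² + 81), so L{u(t-6)f(t-6)} = e^(-6s)·s/(s² + 81)

Final answer: e^(-6s)·s/(s² + 81)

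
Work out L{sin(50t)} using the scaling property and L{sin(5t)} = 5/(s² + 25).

Using L{f(at)} = (1/a)F(s/a) with a=10: L{sin(50t)} = (1/10) · 5/((s/10)² + 25) = (1/10) · 5·100/(s² + 2500) = 50/(s² + 2500)

Final answer: 50/(s² + 2500)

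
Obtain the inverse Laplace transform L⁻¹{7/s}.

L⁻¹{c/s} = c, so L⁻¹{7/s} = 7

Final answer: 7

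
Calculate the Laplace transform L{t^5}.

L{t^n} = n!/s^(n+1), so L{t^5} = 120/s^6

Final answer: 120/s^6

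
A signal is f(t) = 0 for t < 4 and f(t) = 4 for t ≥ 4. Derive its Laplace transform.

f(t) = 4·u(t-4). L{u(t-4)} = e^(-4s)/s, so L{f(t)} = 4·e^(-4s)/s

Final answer: 4·e^(-4s)/s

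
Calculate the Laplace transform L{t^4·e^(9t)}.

L{t^n·e^(at)} = n!/(s-a)^(n+1), so L{t^4·e^(9t)} = 24/(s-9)^5

Final answer: 24/(s-9)^5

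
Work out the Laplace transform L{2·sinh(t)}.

L{sinh(ωt)} = ω/(s² - ω²), so L{sinh(t)} = 1/(s² - 1). Then L{2·sinh(t)} = 2·1/(s² - 1) = 2/(s² - 1)

Final answer: 2/(s² - 1)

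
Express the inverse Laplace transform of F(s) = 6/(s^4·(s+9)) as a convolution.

6/(s^4·(s+9)) = (6/s^4)·(1/(s+9)) = L{t^3}·L{e^(-9t)}. So f(t) = t^3*e^(-9t) = ∫₀ᵗ τ^3·e^(-9(t-τ)) dτ

Final answer: ∫₀ᵗ τ^3·e^(-9(t-τ)) dτ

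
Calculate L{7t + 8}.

L{7t + 8} = 7·L{t} + 8·L{1} = 7/s² + 8/s

Final answer: 7/s² + 8/s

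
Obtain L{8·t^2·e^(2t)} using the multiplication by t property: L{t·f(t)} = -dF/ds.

Using L{t^n·e^(at)} = n!/(s-a)^(n+1), L{t^2·e^(2t)} = 2/(s-2)^3, so L{8·t^2·e^(2t)} = 8·2/(s-2)^3 = 16/(s-2)^3

Final answer: 16/(s-2)^3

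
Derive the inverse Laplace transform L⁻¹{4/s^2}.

L⁻¹{n!/s^(n+1)} = t^n with n=1. So L⁻¹{1/s^2} = t, and L⁻¹{4/s^2} = (4/1)·t = 4·t

Final answer: 4·t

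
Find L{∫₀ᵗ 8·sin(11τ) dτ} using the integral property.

L{∫₀ᵗ f(τ)dτ} = F(s)/s with F(s) = 88/(s² + 121), so the result is (88/(s² + 121))/s = 88/(s(s² + 121))

Final answer: 88/(s(s² + 121))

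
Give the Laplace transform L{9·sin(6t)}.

L{sin(ωt)} = ω/(s² + ω²), so L{sin(6t)} = 6/(s² + 36). Then L{9·sin(6t)} = 9·6/(s² + 36) = 54/(s² + 36)

Final answer: 54/(s² + 36)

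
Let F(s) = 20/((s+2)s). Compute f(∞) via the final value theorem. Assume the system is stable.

f(∞) = lim_{s→0} sF(s) = lim_{s→0} 20/(s+2) = 10

Final answer: 10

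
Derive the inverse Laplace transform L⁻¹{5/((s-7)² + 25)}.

Using frequency shift, L⁻¹{5/((s-7)² + 25)} = e^(7t)·sin(5t)

Final answer: e^(7t)·sin(5t)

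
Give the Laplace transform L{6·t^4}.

L{t^n} = n!/s^(n+1), so L{t^4} = 24/s^5. Then L{6·t^4} = 6·24/s^5 = 144/s^5

Final answer: 144/s^5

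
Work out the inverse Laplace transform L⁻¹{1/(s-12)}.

L⁻¹{1/(s-a)} = e^(at), so L⁻¹{1/(s-12)} = e^(12t)

Final answer: e^(12t)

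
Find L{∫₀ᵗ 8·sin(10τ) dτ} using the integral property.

L{∫₀ᵗ f(τ)dτ} = F(s)/s with F(s) = 80/(s² + 100), so the result is (80/(s² + 100))/s = 80/(s(s² + 100))

Final answer: 80/(s(s² + 100))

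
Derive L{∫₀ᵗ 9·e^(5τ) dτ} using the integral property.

L{∫₀ᵗ f(τ)dτ} = F(s)/s with F(s) = 9/(s-5), so L{∫₀ᵗ 9·e^(5τ) dτ} = 9/(s(s-5))

Final answer: 9/(s(s-5))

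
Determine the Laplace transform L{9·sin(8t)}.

L{sin(ωt)} = ω/(s² + ω²), so L{sin(8t)} = 8/(s² + 64). Then L{9·sin(8t)} = 9·8/(s² + 64) = 72/(s² + 64)

Final answer: 72/(s² + 64)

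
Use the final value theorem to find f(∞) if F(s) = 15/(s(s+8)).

f(∞) = lim_{s→0} s·15/(s(s+8)) = lim_{s→0} 15/(s+8) = 15/8 = 15/8

Final answer: 15/8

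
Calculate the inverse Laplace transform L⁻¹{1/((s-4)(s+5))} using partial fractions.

Decompose: A/(s-4) + B/(s+5). A = 1/9, B = -1/9. f(t) = (e^(4t) - e^(-5t))/9

Final answer: (e^(4t) - e^(-5t))/9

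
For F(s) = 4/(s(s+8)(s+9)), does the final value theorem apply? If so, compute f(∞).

Poles of sF(s) = 4/((s+8)(s+9)) are at s = -8 and s = -9, both in the left half-plane. Theorem applies. f(∞) = lim_{s→0} sF(s) = 4/(8·9) = 1/18

Final answer: 1/18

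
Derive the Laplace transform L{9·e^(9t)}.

L{e^(at)} = 1/(s-a), so L{e^(9t)} = 1/(s-9). Then L{9·e^(9t)} = 9/(s-9)

Final answer: 9/(s-9)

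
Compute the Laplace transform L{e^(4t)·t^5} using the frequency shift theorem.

L{e^(at)·t^n} = n!/(s-a)^(n+1), so L{e^(4t)·t^5} = 120/(s-4)^6

Final answer: 120/(s-4)^6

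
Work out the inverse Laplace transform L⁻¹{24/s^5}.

L⁻¹{n!/s^(n+1)} = t^n with n=4. So L⁻¹{24/s^5} = t^4

Final answer: t^4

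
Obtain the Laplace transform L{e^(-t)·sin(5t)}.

L{e^(at)·sin(ωt)} = ω/((s-a)² + ω²), so L{e^(-t)·sin(5t)} = 5/((s+1)² + 25)

Final answer: 5/((s+1)² + 25)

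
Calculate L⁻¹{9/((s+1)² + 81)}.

Form: b/((s-a)² + b²) → e^(at)sin(bt). With a=-1, b=9

Final answer: e^(-t)·sin(9t)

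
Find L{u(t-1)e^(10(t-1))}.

u(t-a)f(t-a) with f(t)=e^(10t). L{e^(10t)} = 1/(s-10). By time shift: e^(-s)/(s-10)

Final answer: e^(-s)/(s-10)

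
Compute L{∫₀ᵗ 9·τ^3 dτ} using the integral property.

L{∫₀ᵗ f(τ)dτ} = F(s)/s with f(t) = 9t^3. F(s) = 54/s^4, so L{∫₀ᵗ 9·τ^3 dτ} = (54/s^4)/s = 54/s^5. (Check: ∫₀ᵗ 9·τ^3 dτ = 9t^4/4.)

Final answer: 54/s^5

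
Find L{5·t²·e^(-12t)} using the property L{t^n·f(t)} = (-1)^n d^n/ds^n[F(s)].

L{e^(-12t)} = 1/(s+12). d/ds[1/(s+12)] = -1/(s+12)². d²/ds²[1/(s+12)] = 2/(s+12)³. So L{t²·e^(-12t)} = (-1)² · 2/(s+12)³ = 2/(s+12)³. Then L{5·t²·e^(-12t)} = 5·2/(s+12)³ = 10/(s+12)³

Final answer: 10/(s+12)³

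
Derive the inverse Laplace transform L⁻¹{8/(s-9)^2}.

L⁻¹{n!/(s-a)^(n+1)} = t^n·e^(at) with n=1, a=9. So L⁻¹{1/(s-9)^2} = t·e^(9t), and L⁻¹{8/(s-9)^2} = (8/1)·t·e^(9t) = 8·t·e^(9t)

Final answer: 8·t·e^(9t)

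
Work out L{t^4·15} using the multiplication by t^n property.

L{15} = 15/s. d^1/ds^1[1/s] = -1/s². d^2/ds^2[1/s] = 2/s^3. d^3/ds^3[1/s] = -6/s^4. d^4/ds^4[1/s] = 24/s^5. So L{t^4} = (-1)^{4}·24/s^5 = 24/s^5. Then L{t^4·15} = 15·24/s^5 = 360/s^5

Final answer: 360/s^5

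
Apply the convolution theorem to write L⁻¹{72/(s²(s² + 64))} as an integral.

72/(s²(s² + 64)) = (1/s²)·(72/(s² + 64)) = L{t}·L{9·sin(8t)}. So f(t) = t*(9·sin(8t)) = ∫₀ᵗ 9τ·sin(8(t-τ)) dτ

Final answer: ∫₀ᵗ 9τ·sin(8(t-τ)) dτ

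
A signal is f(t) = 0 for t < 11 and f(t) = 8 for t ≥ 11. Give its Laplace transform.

f(t) = 8·u(t-11). L{u(t-11)} = e^(-11s)/s, so L{f(t)} = 8·e^(-11s)/s

Final answer: 8·e^(-11s)/s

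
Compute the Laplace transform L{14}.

L{14} = 14 · L{1} = 14/s

Final answer: 14/s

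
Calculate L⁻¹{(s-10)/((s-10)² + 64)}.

Using frequency shift: L⁻¹{(s-a)/((s-a)² + b²)} = e^(at)cos(bt). Here a=10, b=8

Final answer: e^(10t)·cos(8t)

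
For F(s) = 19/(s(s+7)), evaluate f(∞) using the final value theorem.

f(∞) = lim_{s→0} s·19/(s(s+7)) = lim_{s→0} 19/(s+7) = 19/7 = 19/7

Final answer: 19/7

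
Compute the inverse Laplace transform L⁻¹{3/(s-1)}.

L⁻¹{1/(s-a)} = e^(at), so L⁻¹{1/(s-1)} = e^t, and L⁻¹{3/(s-1)} = 3·e^t

Final answer: 3·e^t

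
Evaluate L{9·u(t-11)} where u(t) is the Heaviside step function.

L{u(t-a)} = e^(-as)/s. Here a=11, so L{u(t-11)} = e^(-11s)/s, and L{9·u(t-11)} = 9·e^(-11s)/s

Final answer: 9·e^(-11s)/s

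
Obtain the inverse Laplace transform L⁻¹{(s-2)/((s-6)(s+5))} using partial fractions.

Using partial fractions, f(t) = (4e^(6t) + 7e^(-5t))/11

Final answer: (4e^(6t) + 7e^(-5t))/11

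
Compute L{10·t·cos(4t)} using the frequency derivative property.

L{cos(4t)} = s/(s² + 16). Derivative: d/ds[s/(s² + 16)] = [(s² + 16) - s·2s]/(s² + 16)² = (16 - s²)/(s² + 16)². So L{t·cos(4t)} = -F'(s) = (s² - 16)/(s² + 16)². Then L{10·t·cos(4t)} = 10·(s² - 16)/(s² + 16)²

Final answer: 10·(s² - 16)/(s² + 16)²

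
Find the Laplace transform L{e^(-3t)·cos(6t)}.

L{e^(at)·cos(ωt)} = (s-a)/((s-a)² + ω²), so L{e^(-3t)·cos(6t)} = (s+3)/((s+3)² + 36)

Final answer: (s+3)/((s+3)² + 36)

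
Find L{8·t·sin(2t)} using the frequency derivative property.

L{sin(2t)} = 2/(s² + 4). By L{t·f(t)} = -F'(s): -d/ds[2/(s² + 4)] = -(2)·(-2s)/(s² + 4)² = 4s/(s² + 4)². Then L{8·t·sin(2t)} = 8·4s/(s² + 4)² = 32s/(s² + 4)²

Final answer: 32s/(s² + 4)²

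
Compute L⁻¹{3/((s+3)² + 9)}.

Form: b/((s-a)² + b²) → e^(at)sin(bt). With a=-3, b=3

Final answer: e^(-3t)·sin(3t)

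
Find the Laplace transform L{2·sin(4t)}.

L{sin(ωt)} = ω/(s² + ω²), so L{sin(4t)} = 4/(s² + 16). Then L{2·sin(4t)} = 2·4/(s² + 16) = 8/(s² + 16)

Final answer: 8/(s² + 16)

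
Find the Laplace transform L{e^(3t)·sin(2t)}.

L{e^(at)·sin(ωt)} = ω/((s-a)² + ω²), so L{e^(3t)·sin(2t)} = 2/((s-3)² + 4)

Final answer: 2/((s-3)² + 4)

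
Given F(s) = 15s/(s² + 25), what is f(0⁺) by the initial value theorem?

f(0⁺) = lim_{s→∞} s·15s/(s² + 25) = lim_{s→∞} 15s²/(s² + 25) = 15

Final answer: 15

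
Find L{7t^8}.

L{t^n} = n!/s^(n+1). So L{7t^8} = 7·8!/s^9 = 282240/s^9

Final answer: 282240/s^9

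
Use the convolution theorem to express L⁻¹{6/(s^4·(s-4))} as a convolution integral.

6/(s^4·(s-4)) = (6/s^4)·(1/(s-4)) = L{t^3}·L{e^(4t)}. So f(t) = t^3*e^(4t) = ∫₀ᵗ τ^3·e^(4(t-τ)) dτ

Final answer: ∫₀ᵗ τ^3·e^(4(t-τ)) dτ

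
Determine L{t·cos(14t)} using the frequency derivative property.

L{cos(14t)} = s/(s² + 196). Derivative: d/ds[s/(s² + 196)] = [(s² + 196) - s·2s]/(s² + 196)² = (196 - s²)/(s² + 196)². So L{t·cos(14t)} = -F'(s) = (s² - 196)/(s² + 196)²

Final answer: (s² - 196)/(s² + 196)²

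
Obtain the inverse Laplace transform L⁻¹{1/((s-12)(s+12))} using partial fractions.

Decompose: A/(s-12) + B/(s+12). A = 1/24, B = -1/24. f(t) = (e^(12t) - e^(-12t))/24

Final answer: (e^(12t) - e^(-12t))/24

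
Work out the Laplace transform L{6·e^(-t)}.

L{e^(at)} = 1/(s-a), so L{e^(-t)} = 1/(s+1). Then L{6·e^(-t)} = 6/(s+1)

Final answer: 6/(s+1)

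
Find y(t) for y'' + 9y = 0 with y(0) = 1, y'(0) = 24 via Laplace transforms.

L{y''} + 9L{y} = 0. s²Y - s - 24 + 9Y = 0. Y(s² + 9) = s + 24. Y = (s + 24)/(s² + 9). Inverting: y(t) = cos(3t) + 8sin(3t)

Final answer: y(t) = cos(3t) + 8sin(3t)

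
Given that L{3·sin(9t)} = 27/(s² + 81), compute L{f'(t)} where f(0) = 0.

L{f'(t)} = s·F(s) - f(0) = s·27/(s² + 81) - 0 = 27s/(s² + 81)

Final answer: 27s/(s² + 81)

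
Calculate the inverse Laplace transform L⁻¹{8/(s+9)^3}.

L⁻¹{n!/(s-a)^(n+1)} = t^n·e^(at) with n=2, a=-9. So L⁻¹{2/(s+9)^3} = t^2·e^(-9t), and L⁻¹{8/(s+9)^3} = (8/2)·t^2·e^(-9t) = 4·t^2·e^(-9t)

Final answer: 4·t^2·e^(-9t)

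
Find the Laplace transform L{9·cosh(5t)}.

L{cosh(ωt)} = s/(s² - ω²), so L{cosh(5t)} = s/(s² - 25). Then L{9·cosh(5t)} = 9·s/(s² - 25) = 9s/(s² - 25)

Final answer: 9s/(s² - 25)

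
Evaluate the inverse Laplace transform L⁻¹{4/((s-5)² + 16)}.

Using frequency shift, L⁻¹{4/((s-5)² + 16)} = e^(5t)·sin(4t)

Final answer: e^(5t)·sin(4t)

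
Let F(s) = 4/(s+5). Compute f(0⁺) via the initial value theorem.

f(0⁺) = lim_{s→∞} s·4/(s+5) = lim_{s→∞} 4s/(s+5) = 4

Final answer: 4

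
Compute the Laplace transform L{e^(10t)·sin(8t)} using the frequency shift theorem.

Frequency shift: L{e^(at)f(t)} = F(s-a). L{e^(10t)·sin(8t)} = 8/((s-10)² + 64)

Final answer: 8/((s-10)² + 64)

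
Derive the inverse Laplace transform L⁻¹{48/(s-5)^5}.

L⁻¹{n!/(s-a)^(n+1)} = t^n·e^(at) with n=4, a=5. So L⁻¹{24/(s-5)^5} = t^4·e^(5t), and L⁻¹{48/(s-5)^5} = (48/24)·t^4·e^(5t) = 2·t^4·e^(5t)

Final answer: 2·t^4·e^(5t)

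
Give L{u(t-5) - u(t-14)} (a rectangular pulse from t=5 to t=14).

L{u(t-a)} = e^(-as)/s. L{u(t-5) - u(t-14)} = (e^(-5s) - e^(-14s))/s

Final answer: (e^(-5s) - e^(-14s))/s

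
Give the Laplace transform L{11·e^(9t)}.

L{e^(at)} = 1/(s-a), so L{e^(9t)} = 1/(s-9). Then L{11·e^(9t)} = 11/(s-9)

Final answer: 11/(s-9)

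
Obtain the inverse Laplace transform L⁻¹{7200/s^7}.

L⁻¹{n!/s^(n+1)} = t^n with n=6. So L⁻¹{720/s^7} = t^6, and L⁻¹{7200/s^7} = (7200/720)·t^6 = 10·t^6

Final answer: 10·t^6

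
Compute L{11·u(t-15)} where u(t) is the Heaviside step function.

L{u(t-a)} = e^(-as)/s. Here a=15, so L{u(t-15)} = e^(-15s)/s, and L{11·u(t-15)} = 11·e^(-15s)/s

Final answer: 11·e^(-15s)/s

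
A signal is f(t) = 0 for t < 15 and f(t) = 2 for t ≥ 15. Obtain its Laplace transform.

f(t) = 2·u(t-15). L{u(t-15)} = e^(-15s)/s, so L{f(t)} = 2·e^(-15s)/s

Final answer: 2·e^(-15s)/s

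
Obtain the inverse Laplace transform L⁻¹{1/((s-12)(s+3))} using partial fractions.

Decompose: A/(s-12) + B/(s+3). A = 1/15, B = -1/15. f(t) = (e^(12t) - e^(-3t))/15

Final answer: (e^(12t) - e^(-3t))/15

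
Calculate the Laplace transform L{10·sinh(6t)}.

L{sinh(ωt)} = ω/(s² - ω²), so L{sinh(6t)} = 6/(s² - 36). Then L{10·sinh(6t)} = 10·6/(s² - 36) = 60/(s² - 36)

Final answer: 60/(s² - 36)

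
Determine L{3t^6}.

L{t^n} = n!/s^(n+1). So L{3t^6} = 3·6!/s^7 = 2160/s^7

Final answer: 2160/s^7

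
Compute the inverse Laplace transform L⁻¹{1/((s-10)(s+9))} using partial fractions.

Decompose: A/(s-10) + B/(s+9). A = 1/19, B = -1/19. f(t) = (e^(10t) - e^(-9t))/19

Final answer: (e^(10t) - e^(-9t))/19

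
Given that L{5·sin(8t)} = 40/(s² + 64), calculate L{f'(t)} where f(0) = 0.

L{f'(t)} = s·F(s) - f(0) = s·40/(s² + 64) - 0 = 40s/(s² + 64)

Final answer: 40s/(s² + 64)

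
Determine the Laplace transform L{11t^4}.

L{11t^4} = 11 · L{t^4} = 11 · 24/s^5 = 264/s^5

Final answer: 264/s^5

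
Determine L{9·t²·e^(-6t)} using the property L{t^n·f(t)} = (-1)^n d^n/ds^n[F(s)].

L{e^(-6t)} = 1/(s+6). d/ds[1/(s+6)] = -1/(s+6)². d²/ds²[1/(s+6)] = 2/(s+6)³. So L{t²·e^(-6t)} = (-1)² · 2/(s+6)³ = 2/(s+6)³. Then L{9·t²·e^(-6t)} = 9·2/(s+6)³ = 18/(s+6)³

Final answer: 18/(s+6)³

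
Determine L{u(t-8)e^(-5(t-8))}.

u(t-a)f(t-a) with f(t)=e^(-5t). L{e^(-5t)} = 1/(s+5). By time shift: e^(-8s)/(s+5)

Final answer: e^(-8s)/(s+5)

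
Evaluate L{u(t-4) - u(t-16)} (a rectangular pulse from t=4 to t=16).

L{u(t-a)} = e^(-as)/s. L{u(t-4) - u(t-16)} = (e^(-4s) - e^(-16s))/s

Final answer: (e^(-4s) - e^(-16s))/s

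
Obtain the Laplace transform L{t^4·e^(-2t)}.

L{t^n·e^(at)} = n!/(s-a)^(n+1), so L{t^4·e^(-2t)} = 24/(s+2)^5

Final answer: 24/(s+2)^5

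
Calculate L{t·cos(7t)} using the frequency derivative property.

L{cos(7t)} = s/(s² + 49). Derivative: d/ds[s/(s² + 49)] = [(s² + 49) - s·2s]/(s² + 49)² = (49 - s²)/(s² + 49)². So L{t·cos(7t)} = -F'(s) = (s² - 49)/(s² + 49)²

Final answer: (s² - 49)/(s² + 49)²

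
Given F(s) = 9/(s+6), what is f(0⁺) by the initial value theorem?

f(0⁺) = lim_{s→∞} s·9/(s+6) = lim_{s→∞} 9s/(s+6) = 9

Final answer: 9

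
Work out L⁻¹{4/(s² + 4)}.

This is the form c·a/(s² + a²) with a = 2, c = 2. L⁻¹ = 2·sin(2t)

Final answer: 2·sin(2t)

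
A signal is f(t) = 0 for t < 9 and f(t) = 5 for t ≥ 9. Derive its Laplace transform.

f(t) = 5·u(t-9). L{u(t-9)} = e^(-9s)/s, so L{f(t)} = 5·e^(-9s)/s

Final answer: 5·e^(-9s)/s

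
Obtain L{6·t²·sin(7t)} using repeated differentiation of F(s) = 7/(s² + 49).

F(s) = 7/(s² + 49). F'(s) = -14s/(s² + 49)². F''(s) = -14(49 - 3s²)/(s² + 49)³ = (42s² - 686)/(s² + 49)³. So L{t²·sin(7t)} = (-1)² F''(s) = (42s² - 686)/(s² + 49)³. Then L{6·t²·sin(7t)} = 6·(42s² - 686)/(s² + 49)³ = (252s² - 4116)/(s² + 49)³

Final answer: (252s² - 4116)/(s² + 49)³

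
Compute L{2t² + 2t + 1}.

L{2t² + 2t + 1} = 2·2/s³ + 2/s² + 1/s = 4/s³ + 2/s² + 1/s

Final answer: 4/s³ + 2/s² + 1/s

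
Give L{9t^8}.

L{t^n} = n!/s^(n+1). So L{9t^8} = 9·8!/s^9 = 362880/s^9

Final answer: 362880/s^9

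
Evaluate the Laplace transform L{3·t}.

L{t^n} = n!/s^(n+1), so L{t} = 1/s^2. Then L{3·t} = 3·1/s^2 = 3/s^2

Final answer: 3/s^2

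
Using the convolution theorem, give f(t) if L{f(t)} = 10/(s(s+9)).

10/(s(s+9)) = (10/s)·(1/(s+9)) = L{10}·L{e^(-9t)}. By convolution, f(t) = 10*e^(-9t) = ∫₀ᵗ 10·e^(-9τ) dτ = 10·(1 - e^(-9t))/9

Final answer: 10·(1 - e^(-9t))/9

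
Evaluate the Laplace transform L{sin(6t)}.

L{sin(ωt)} = ω/(s² + ω²), so L{sin(6t)} = 6/(s² + 36)

Final answer: 6/(s² + 36)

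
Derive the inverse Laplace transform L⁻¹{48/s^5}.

L⁻¹{n!/s^(n+1)} = t^n with n=4. So L⁻¹{24/s^5} = t^4, and L⁻¹{48/s^5} = (48/24)·t^4 = 2·t^4

Final answer: 2·t^4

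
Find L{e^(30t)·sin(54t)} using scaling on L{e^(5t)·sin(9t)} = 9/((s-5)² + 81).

Scaling with a=6: L{e^(30t)·sin(54t)} = (1/6) · 9/((s/6-5)² + 81). Simplifying: 54/((s-30)² + 2916)

Final answer: 54/((s-30)² + 2916)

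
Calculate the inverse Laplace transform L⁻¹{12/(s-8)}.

L⁻¹{1/(s-a)} = e^(at), so L⁻¹{1/(s-8)} = e^(8t), and L⁻¹{12/(s-8)} = 12·e^(8t)

Final answer: 12·e^(8t)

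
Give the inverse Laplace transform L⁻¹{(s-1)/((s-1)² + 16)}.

Using frequency shift, L⁻¹{(s-1)/((s-1)² + 16)} = e^t·cos(4t)

Final answer: e^t·cos(4t)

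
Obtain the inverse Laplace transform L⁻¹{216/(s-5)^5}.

L⁻¹{n!/(s-a)^(n+1)} = t^n·e^(at) with n=4, a=5. So L⁻¹{24/(s-5)^5} = t^4·e^(5t), and L⁻¹{216/(s-5)^5} = (216/24)·t^4·e^(5t) = 9·t^4·e^(5t)

Final answer: 9·t^4·e^(5t)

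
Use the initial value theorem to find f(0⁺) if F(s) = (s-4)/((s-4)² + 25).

f(0⁺) = lim_{s→∞} sF(s) = lim_{s→∞} s(s-4)/((s-4)² + 25) = 1

Final answer: 1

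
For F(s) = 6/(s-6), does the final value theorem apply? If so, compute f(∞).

sF(s) = 6s/(s-6) has a pole at s = 6 in the right half-plane. Theorem does NOT apply (unstable system; f(t) = 6·e^(6t) grows without bound).

Final answer: Not applicable (unstable)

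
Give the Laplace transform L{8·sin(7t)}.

L{sin(ωt)} = ω/(s² + ω²), so L{sin(7t)} = 7/(s² + 49). Then L{8·sin(7t)} = 8·7/(s² + 49) = 56/(s² + 49)

Final answer: 56/(s² + 49)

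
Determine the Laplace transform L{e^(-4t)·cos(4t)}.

L{e^(at)·cos(ωt)} = (s-a)/((s-a)² + ω²), so L{e^(-4t)·cos(4t)} = (s+4)/((s+4)² + 16)

Final answer: (s+4)/((s+4)² + 16)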